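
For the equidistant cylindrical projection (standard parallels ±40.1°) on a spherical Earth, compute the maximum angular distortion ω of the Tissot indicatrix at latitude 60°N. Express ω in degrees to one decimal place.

24.2°

In the equirectangular projection with standard parallel φ₀ = 40.1° (x = Rλ cos φ₀, y = Rφ), meridians are true-scale (h = 1) and the parallel scale is k = cos φ₀ / cos φ.
At 60°: h = 1.000, k = 1.530; principal scales a = 1.530, b = 1.000.
sin(ω/2) = (a − b)/(a + b) = 0.5298/2.530 = 0.2094, so ω = 2 arcsin(0.2094) ≈ 24.2°.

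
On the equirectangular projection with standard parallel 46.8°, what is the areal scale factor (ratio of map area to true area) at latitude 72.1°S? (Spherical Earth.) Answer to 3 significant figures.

2.23

The equidistant cylindrical projection with φ₀ = 46.8° has h = 1 (meridians true) and k = cos φ₀ / cos φ along parallels.
Areal scale = h·k = 1 × cos φ₀ / cos φ; at 72.1°, h = 1.000, k = 2.227, so h·k = 2.227.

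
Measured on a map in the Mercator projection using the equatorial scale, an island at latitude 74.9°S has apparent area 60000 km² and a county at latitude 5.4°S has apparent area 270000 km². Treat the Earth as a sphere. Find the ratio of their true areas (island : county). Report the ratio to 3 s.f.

Mercator's areal exaggeration is sec²φ; hence true area = (apparent area) · cos²φ.
True area of island: 60000 × cos²(74.9°) = 60000 × 0.06786 = 4072 km².
True area of county: 270000 × cos²(5.4°) = 270000 × 0.9911 = 267600 km².
Ratio = 4072 / 267600 ≈ 0.0152.

0.0152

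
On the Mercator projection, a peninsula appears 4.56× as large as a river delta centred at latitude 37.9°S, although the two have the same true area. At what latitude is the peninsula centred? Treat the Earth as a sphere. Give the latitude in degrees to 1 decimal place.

68.3°

On Mercator, (apparent₁)/(apparent₂) = sec²φ₁ / sec²φ₂ when true areas are equal.
cos²φ₂ / cos²φ₁ = 4.56  ⇒  cos φ₁ = cos 37.9° / √4.56 = 0.7891/2.135 = 0.3695.
φ₁ = arccos(0.3695) ≈ 68.3°.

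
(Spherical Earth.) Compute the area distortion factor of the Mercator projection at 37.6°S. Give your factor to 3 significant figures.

Mercator is conformal, so the point scale is isotropic: h = k = sec φ = 1/cos φ.
Areal scale = k² = sec²φ = 1/cos²(37.6°) = 1/0.7923² = 1.593.

1.59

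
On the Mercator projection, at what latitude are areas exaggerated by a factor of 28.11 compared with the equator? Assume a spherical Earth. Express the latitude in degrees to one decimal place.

79.1°

Mercator areal scale is sec²φ.
sec²φ = 28.11  ⇒  cos²φ = 0.03557  ⇒  cos φ = 0.1886.
φ = arccos(0.1886) ≈ 79.1°.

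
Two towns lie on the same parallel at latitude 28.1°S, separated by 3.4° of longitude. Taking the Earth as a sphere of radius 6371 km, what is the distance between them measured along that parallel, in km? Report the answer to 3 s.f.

333 km

Arc length along a parallel = R cos φ · Δλ (with Δλ in radians).
= 6371 × cos 28.1° × (3.4° × π/180) = 6371 × 0.8821 × 0.05934 ≈ 333 km.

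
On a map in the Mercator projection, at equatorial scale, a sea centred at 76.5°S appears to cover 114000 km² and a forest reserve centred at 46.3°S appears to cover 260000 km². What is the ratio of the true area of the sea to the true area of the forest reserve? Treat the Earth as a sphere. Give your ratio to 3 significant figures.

0.0501

On Mercator the areal scale is sec²φ, so true area = apparent × cos²φ.
True area of sea: 114000 × cos²(76.5°) = 114000 × 0.05450 = 6213 km².
True area of forest reserve: 260000 × cos²(46.3°) = 260000 × 0.4773 = 124100 km².
Ratio = 6213 / 124100 ≈ 0.0501.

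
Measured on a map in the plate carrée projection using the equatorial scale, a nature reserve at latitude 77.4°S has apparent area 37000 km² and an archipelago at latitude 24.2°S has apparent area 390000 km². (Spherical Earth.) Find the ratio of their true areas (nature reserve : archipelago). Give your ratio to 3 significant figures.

On the plate carrée, areal scale = h·k = 1 × sec φ, so true area = apparent × cos φ.
True area of nature reserve: 37000 × cos(77.4°) = 37000 × 0.2181 = 8071 km².
True area of archipelago: 390000 × cos(24.2°) = 390000 × 0.9121 = 355700 km².
Ratio = 8071 / 355700 ≈ 0.0227.

0.0227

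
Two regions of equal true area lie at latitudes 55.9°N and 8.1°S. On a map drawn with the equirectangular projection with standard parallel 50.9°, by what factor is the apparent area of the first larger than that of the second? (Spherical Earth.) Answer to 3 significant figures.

1.77

With standard parallel φ₀ = 50.9°, the equirectangular projection gives x = Rλ cos φ₀, y = Rφ, so h = 1 and k = cos 50.9° / cos φ.
Areal scale at 55.9°: h·k = 1.000 × 1.125 = 1.125.
Areal scale at 8.1°: h·k = 1.000 × 0.6370 = 0.6370.
Ratio = 1.125/0.6370 ≈ 1.77.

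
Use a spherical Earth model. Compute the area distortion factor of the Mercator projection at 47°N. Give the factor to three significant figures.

The Mercator projection is conformal; its linear scale factor is the same in every direction and equals sec φ = 1/cos φ.
Areal scale = k² = sec²φ = 1/cos²(47°) = 1/0.6820² = 2.150.

2.15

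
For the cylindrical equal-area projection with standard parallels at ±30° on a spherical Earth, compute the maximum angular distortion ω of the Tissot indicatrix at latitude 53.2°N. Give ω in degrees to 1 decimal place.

41.3°

Cylindrical equal-area (φ₀ = 30°): h = cos φ / cos 30° along meridians, k = cos 30° / cos φ along parallels; h·k = 1.
At 53.2°: h = 0.6917, k = 1.446; principal scales a = 1.446, b = 0.6917.
sin(ω/2) = (a − b)/(a + b) = 0.7540/2.137 = 0.3528, so ω = 2 arcsin(0.3528) ≈ 41.3°.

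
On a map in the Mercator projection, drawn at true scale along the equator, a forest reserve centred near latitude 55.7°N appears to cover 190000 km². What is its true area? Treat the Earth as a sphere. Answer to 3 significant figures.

The Mercator projection is conformal; its linear scale factor is the same in every direction and equals sec φ = 1/cos φ.
Areal scale = k² = sec²φ = 1/cos²(55.7°) = 1/0.5635² = 3.149.
True area = apparent / (areal scale) = 190000 / 3.149 ≈ 60300 km².

60300 km²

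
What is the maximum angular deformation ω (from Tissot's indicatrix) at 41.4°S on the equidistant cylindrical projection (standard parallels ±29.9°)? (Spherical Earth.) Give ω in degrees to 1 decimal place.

In the equirectangular projection with standard parallel φ₀ = 29.9° (x = Rλ cos φ₀, y = Rφ), meridians are true-scale (h = 1) and the parallel scale is k = cos φ₀ / cos φ.
At 41.4°: h = 1.000, k = 1.156; principal scales a = 1.156, b = 1.000.
sin(ω/2) = (a − b)/(a + b) = 0.1557/2.156 = 0.07222, so ω = 2 arcsin(0.07222) ≈ 8.3°.

8.3°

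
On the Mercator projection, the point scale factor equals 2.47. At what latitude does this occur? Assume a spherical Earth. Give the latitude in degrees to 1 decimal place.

66.1°

Mercator scale is k = sec φ = 1/cos φ.
1/cos φ = 2.47  ⇒  cos φ = 0.4049  ⇒  φ = arccos(0.4049) ≈ 66.1°.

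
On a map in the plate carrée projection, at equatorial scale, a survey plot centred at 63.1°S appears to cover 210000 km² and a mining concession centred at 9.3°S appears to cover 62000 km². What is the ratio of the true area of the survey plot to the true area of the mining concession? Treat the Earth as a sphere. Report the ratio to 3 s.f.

On the plate carrée, areal scale = h·k = 1 × sec φ, so true area = apparent × cos φ.
True area of survey plot: 210000 × cos(63.1°) = 210000 × 0.4524 = 95010 km².
True area of mining concession: 62000 × cos(9.3°) = 62000 × 0.9869 = 61190 km².
Ratio = 95010 / 61190 ≈ 1.55.

1.55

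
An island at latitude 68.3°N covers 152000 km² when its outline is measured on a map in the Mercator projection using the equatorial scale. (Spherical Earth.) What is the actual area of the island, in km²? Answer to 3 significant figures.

For Mercator, h = k = sec φ (a conformal cylindrical projection has a single point scale, 1/cos φ).
Areal scale = k² = sec²φ = 1/cos²(68.3°) = 1/0.3697² = 7.315.
True area = apparent / (areal scale) = 152000 / 7.315 ≈ 20800 km².

20800 km²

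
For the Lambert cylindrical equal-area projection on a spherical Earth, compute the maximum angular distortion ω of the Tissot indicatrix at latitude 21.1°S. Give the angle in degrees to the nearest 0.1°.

7.9°

The Lambert cylindrical equal-area projection is the cylindrical equal-area projection with its standard parallel at the equator (φ₀ = 0). A cylindrical equal-area projection with standard parallel φ₀ has meridian scale h = cos φ / cos φ₀ and parallel scale k = cos φ₀ / cos φ (so areas are preserved, h·k = 1).
At 21.1°: h = 0.9330, k = 1.072; principal scales a = 1.072, b = 0.9330.
sin(ω/2) = (a − b)/(a + b) = 0.1389/2.005 = 0.06929, so ω = 2 arcsin(0.06929) ≈ 7.9°.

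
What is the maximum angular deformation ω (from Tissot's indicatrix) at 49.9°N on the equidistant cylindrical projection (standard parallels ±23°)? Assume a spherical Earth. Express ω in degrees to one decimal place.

20.3°

In the equirectangular projection with standard parallel φ₀ = 23° (x = Rλ cos φ₀, y = Rφ), meridians are true-scale (h = 1) and the parallel scale is k = cos φ₀ / cos φ.
At 49.9°: h = 1.000, k = 1.429; principal scales a = 1.429, b = 1.000.
sin(ω/2) = (a − b)/(a + b) = 0.4291/2.429 = 0.1766, so ω = 2 arcsin(0.1766) ≈ 20.3°.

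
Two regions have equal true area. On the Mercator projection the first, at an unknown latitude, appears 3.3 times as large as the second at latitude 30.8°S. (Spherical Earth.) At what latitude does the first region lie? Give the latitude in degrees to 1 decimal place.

61.8°

Mercator areal scale is sec²φ, so apparent-area ratio = sec²φ₁ / sec²φ₂ = cos²φ₂ / cos²φ₁.
cos²φ₂ / cos²φ₁ = 3.3  ⇒  cos φ₁ = cos 30.8° / √3.3 = 0.8590/1.817 = 0.4728.
φ₁ = arccos(0.4728) ≈ 61.8°.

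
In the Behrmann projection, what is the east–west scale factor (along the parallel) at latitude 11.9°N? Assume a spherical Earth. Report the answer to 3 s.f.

Behrmann is a cylindrical equal-area projection with standard parallels at ±30°. For cylindrical equal-area with standard parallel φ₀, h = cos φ / cos φ₀ and k = cos φ₀ / cos φ, so h·k = 1.
k = cos 30° / cos 11.9° = 0.8660/0.9785 = 0.8850.

0.885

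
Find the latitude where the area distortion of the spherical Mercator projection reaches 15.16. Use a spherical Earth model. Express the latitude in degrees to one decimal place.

Mercator areal scale is sec²φ.
sec²φ = 15.16  ⇒  cos²φ = 0.06596  ⇒  cos φ = 0.2568.
φ = arccos(0.2568) ≈ 75.1°.

75.1°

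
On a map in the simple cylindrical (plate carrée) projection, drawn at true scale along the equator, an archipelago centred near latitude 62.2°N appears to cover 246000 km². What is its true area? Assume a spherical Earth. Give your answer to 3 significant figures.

115000 km²

In the plate carrée (x = Rλ, y = Rφ), meridians are true-scale (h = 1) and parallels are stretched by k = sec φ.
Areal scale = h·k = 1 × sec φ; at 62.2°, h = 1.000, k = 2.144, so h·k = 2.144.
True area = apparent / (areal scale) = 246000 / 2.144 ≈ 115000 km².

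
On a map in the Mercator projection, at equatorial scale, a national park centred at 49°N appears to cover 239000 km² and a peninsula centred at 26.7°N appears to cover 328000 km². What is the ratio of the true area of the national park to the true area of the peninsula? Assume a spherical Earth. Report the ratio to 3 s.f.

0.393

On Mercator the areal scale is sec²φ, so true area = apparent × cos²φ.
True area of national park: 239000 × cos²(49°) = 239000 × 0.4304 = 102900 km².
True area of peninsula: 328000 × cos²(26.7°) = 328000 × 0.7981 = 261800 km².
Ratio = 102900 / 261800 ≈ 0.393.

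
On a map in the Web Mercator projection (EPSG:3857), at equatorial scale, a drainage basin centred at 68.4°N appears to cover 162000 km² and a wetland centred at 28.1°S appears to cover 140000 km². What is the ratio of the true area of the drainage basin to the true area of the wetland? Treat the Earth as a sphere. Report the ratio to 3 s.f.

0.202

On Mercator the areal scale is sec²φ, so true area = apparent × cos²φ.
True area of drainage basin: 162000 × cos²(68.4°) = 162000 × 0.1355 = 21950 km².
True area of wetland: 140000 × cos²(28.1°) = 140000 × 0.7781 = 108900 km².
Ratio = 21950 / 108900 ≈ 0.202.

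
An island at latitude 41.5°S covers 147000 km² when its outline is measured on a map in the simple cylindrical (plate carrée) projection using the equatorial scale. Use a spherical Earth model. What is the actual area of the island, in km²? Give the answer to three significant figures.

For the equirectangular projection with φ₀ = 0 (plate carrée), h = 1 along meridians and k = sec φ along parallels.
Areal scale = h·k = 1 × sec φ; at 41.5°, h = 1.000, k = 1.335, so h·k = 1.335.
True area = apparent / (areal scale) = 147000 / 1.335 ≈ 110000 km².

110000 km²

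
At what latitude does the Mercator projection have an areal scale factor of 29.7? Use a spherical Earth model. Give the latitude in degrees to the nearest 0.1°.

79.4°

Mercator areal scale is sec²φ.
sec²φ = 29.7  ⇒  cos²φ = 0.03367  ⇒  cos φ = 0.1835.
φ = arccos(0.1835) ≈ 79.4°.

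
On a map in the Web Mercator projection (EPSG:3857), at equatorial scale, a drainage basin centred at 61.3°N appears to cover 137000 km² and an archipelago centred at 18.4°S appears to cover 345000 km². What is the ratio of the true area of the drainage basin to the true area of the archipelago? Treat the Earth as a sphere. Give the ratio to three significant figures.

Since Mercator area scale is 1/cos²φ, the true area equals the apparent area multiplied by cos²φ.
True area of drainage basin: 137000 × cos²(61.3°) = 137000 × 0.2306 = 31590 km².
True area of archipelago: 345000 × cos²(18.4°) = 345000 × 0.9004 = 310600 km².
Ratio = 31590 / 310600 ≈ 0.102.

0.102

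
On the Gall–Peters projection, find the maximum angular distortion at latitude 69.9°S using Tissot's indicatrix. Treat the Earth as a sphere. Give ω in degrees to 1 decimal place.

The Gall–Peters projection is cylindrical equal-area with φ₀ = 45°. For cylindrical equal-area with standard parallel φ₀, h = cos φ / cos φ₀ and k = cos φ₀ / cos φ, so h·k = 1.
At 69.9°: h = 0.4860, k = 2.058; principal scales a = 2.058, b = 0.4860.
sin(ω/2) = (a − b)/(a + b) = 1.572/2.544 = 0.6179, so ω = 2 arcsin(0.6179) ≈ 76.3°.

76.3°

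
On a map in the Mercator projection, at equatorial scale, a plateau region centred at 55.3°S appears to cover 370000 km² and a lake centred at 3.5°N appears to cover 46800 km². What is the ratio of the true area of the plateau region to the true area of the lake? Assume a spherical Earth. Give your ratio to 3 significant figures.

2.57

Since Mercator area scale is 1/cos²φ, the true area equals the apparent area multiplied by cos²φ.
True area of plateau region: 370000 × cos²(55.3°) = 370000 × 0.3241 = 119900 km².
True area of lake: 46800 × cos²(3.5°) = 46800 × 0.9963 = 46630 km².
Ratio = 119900 / 46630 ≈ 2.57.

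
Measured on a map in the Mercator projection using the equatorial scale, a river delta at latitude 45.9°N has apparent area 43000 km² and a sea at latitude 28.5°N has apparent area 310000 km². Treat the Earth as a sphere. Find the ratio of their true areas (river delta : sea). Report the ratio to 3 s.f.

On Mercator the areal scale is sec²φ, so true area = apparent × cos²φ.
True area of river delta: 43000 × cos²(45.9°) = 43000 × 0.4843 = 20820 km².
True area of sea: 310000 × cos²(28.5°) = 310000 × 0.7723 = 239400 km².
Ratio = 20820 / 239400 ≈ 0.0870.

0.0870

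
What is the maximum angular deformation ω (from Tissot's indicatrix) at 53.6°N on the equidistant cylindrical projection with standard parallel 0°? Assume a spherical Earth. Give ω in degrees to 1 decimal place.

29.6°

For the equirectangular projection with φ₀ = 0 (plate carrée), h = 1 along meridians and k = sec φ along parallels.
At 53.6°: h = 1.000, k = 1.685; principal scales a = 1.685, b = 1.000.
sin(ω/2) = (a − b)/(a + b) = 0.6852/2.685 = 0.2552, so ω = 2 arcsin(0.2552) ≈ 29.6°.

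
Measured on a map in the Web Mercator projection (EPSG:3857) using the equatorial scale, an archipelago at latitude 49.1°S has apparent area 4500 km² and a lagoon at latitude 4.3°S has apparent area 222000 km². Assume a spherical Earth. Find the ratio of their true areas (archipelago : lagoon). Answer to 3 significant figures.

Since Mercator area scale is 1/cos²φ, the true area equals the apparent area multiplied by cos²φ.
True area of archipelago: 4500 × cos²(49.1°) = 4500 × 0.4287 = 1929 km².
True area of lagoon: 222000 × cos²(4.3°) = 222000 × 0.9944 = 220800 km².
Ratio = 1929 / 220800 ≈ 0.00874.

0.00874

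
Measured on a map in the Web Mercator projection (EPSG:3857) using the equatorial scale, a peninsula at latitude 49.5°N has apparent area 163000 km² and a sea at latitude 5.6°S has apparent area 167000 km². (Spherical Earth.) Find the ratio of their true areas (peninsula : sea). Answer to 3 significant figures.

Since Mercator area scale is 1/cos²φ, the true area equals the apparent area multiplied by cos²φ.
True area of peninsula: 163000 × cos²(49.5°) = 163000 × 0.4218 = 68750 km².
True area of sea: 167000 × cos²(5.6°) = 167000 × 0.9905 = 165400 km².
Ratio = 68750 / 165400 ≈ 0.416.

0.416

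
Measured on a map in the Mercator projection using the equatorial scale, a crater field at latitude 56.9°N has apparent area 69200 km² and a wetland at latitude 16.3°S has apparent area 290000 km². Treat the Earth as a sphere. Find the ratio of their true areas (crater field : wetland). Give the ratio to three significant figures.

Mercator's areal exaggeration is sec²φ; hence true area = (apparent area) · cos²φ.
True area of crater field: 69200 × cos²(56.9°) = 69200 × 0.2982 = 20640 km².
True area of wetland: 290000 × cos²(16.3°) = 290000 × 0.9212 = 267200 km².
Ratio = 20640 / 267200 ≈ 0.0772.

0.0772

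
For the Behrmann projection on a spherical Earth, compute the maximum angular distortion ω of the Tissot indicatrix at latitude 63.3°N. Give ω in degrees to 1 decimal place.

70.3°

The Behrmann projection is cylindrical equal-area with φ₀ = 30°. Cylindrical equal-area (φ₀ = 30°): h = cos φ / cos 30° along meridians, k = cos 30° / cos φ along parallels; h·k = 1.
At 63.3°: h = 0.5188, k = 1.927; principal scales a = 1.927, b = 0.5188.
sin(ω/2) = (a − b)/(a + b) = 1.409/2.446 = 0.5758, so ω = 2 arcsin(0.5758) ≈ 70.3°.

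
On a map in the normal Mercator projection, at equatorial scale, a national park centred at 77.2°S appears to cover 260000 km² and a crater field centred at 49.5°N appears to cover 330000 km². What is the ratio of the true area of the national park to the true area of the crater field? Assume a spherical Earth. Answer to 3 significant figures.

0.0917

On Mercator the areal scale is sec²φ, so true area = apparent × cos²φ.
True area of national park: 260000 × cos²(77.2°) = 260000 × 0.04908 = 12760 km².
True area of crater field: 330000 × cos²(49.5°) = 330000 × 0.4218 = 139200 km².
Ratio = 12760 / 139200 ≈ 0.0917.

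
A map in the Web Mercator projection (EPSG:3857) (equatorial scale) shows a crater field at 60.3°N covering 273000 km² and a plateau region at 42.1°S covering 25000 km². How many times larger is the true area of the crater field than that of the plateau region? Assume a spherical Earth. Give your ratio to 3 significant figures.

4.87

Mercator's areal exaggeration is sec²φ; hence true area = (apparent area) · cos²φ.
True area of crater field: 273000 × cos²(60.3°) = 273000 × 0.2455 = 67020 km².
True area of plateau region: 25000 × cos²(42.1°) = 25000 × 0.5505 = 13760 km².
Ratio = 67020 / 13760 ≈ 4.87.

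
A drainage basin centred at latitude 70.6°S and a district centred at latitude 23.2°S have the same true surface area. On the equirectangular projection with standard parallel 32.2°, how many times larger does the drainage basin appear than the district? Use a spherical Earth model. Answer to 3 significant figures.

The equidistant cylindrical projection with φ₀ = 32.2° has h = 1 (meridians true) and k = cos φ₀ / cos φ along parallels.
Areal scale at 70.6°: h·k = 1.000 × 2.548 = 2.548.
Areal scale at 23.2°: h·k = 1.000 × 0.9206 = 0.9206.
Ratio = 2.548/0.9206 ≈ 2.77.

2.77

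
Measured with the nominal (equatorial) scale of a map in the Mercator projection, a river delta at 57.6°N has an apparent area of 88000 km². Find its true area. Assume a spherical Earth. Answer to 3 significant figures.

25300 km²

Mercator is conformal, so the point scale is isotropic: h = k = sec φ = 1/cos φ.
Areal scale = k² = sec²φ = 1/cos²(57.6°) = 1/0.5358² = 3.483.
True area = apparent / (areal scale) = 88000 / 3.483 ≈ 25300 km².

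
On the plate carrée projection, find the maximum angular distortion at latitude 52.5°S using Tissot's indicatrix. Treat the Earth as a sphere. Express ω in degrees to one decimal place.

28.2°

Plate carrée maps x = Rλ, y = Rφ. The meridian scale is h = 1 and the parallel scale is k = 1/cos φ = sec φ.
At 52.5°: h = 1.000, k = 1.643; principal scales a = 1.643, b = 1.000.
sin(ω/2) = (a − b)/(a + b) = 0.6427/2.643 = 0.2432, so ω = 2 arcsin(0.2432) ≈ 28.2°.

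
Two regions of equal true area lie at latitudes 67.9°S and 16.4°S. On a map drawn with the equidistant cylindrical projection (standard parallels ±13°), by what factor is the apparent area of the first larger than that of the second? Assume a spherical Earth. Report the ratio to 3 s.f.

The equidistant cylindrical projection with φ₀ = 13° has h = 1 (meridians true) and k = cos φ₀ / cos φ along parallels.
Areal scale at 67.9°: h·k = 1.000 × 2.590 = 2.590.
Areal scale at 16.4°: h·k = 1.000 × 1.016 = 1.016.
Ratio = 2.590/1.016 ≈ 2.55.

2.55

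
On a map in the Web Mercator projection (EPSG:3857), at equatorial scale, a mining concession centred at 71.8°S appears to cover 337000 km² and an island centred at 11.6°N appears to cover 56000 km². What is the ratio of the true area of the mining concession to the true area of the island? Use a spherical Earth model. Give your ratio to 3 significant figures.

Since Mercator area scale is 1/cos²φ, the true area equals the apparent area multiplied by cos²φ.
True area of mining concession: 337000 × cos²(71.8°) = 337000 × 0.09755 = 32880 km².
True area of island: 56000 × cos²(11.6°) = 56000 × 0.9596 = 53740 km².
Ratio = 32880 / 53740 ≈ 0.612.

0.612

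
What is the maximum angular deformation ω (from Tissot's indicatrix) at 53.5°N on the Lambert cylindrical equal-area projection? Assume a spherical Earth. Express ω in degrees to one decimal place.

57.0°

The Lambert cylindrical equal-area projection is the cylindrical equal-area projection with its standard parallel at the equator (φ₀ = 0). For cylindrical equal-area with standard parallel φ₀, h = cos φ / cos φ₀ and k = cos φ₀ / cos φ, so h·k = 1.
At 53.5°: h = 0.5948, k = 1.681; principal scales a = 1.681, b = 0.5948.
sin(ω/2) = (a − b)/(a + b) = 1.086/2.276 = 0.4773, so ω = 2 arcsin(0.4773) ≈ 57.0°.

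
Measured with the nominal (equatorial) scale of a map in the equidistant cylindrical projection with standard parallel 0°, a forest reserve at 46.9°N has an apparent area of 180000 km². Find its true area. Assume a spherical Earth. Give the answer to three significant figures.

123000 km²

Plate carrée maps x = Rλ, y = Rφ. The meridian scale is h = 1 and the parallel scale is k = 1/cos φ = sec φ.
Areal scale = h·k = 1 × sec φ; at 46.9°, h = 1.000, k = 1.464, so h·k = 1.464.
True area = apparent / (areal scale) = 180000 / 1.464 ≈ 123000 km².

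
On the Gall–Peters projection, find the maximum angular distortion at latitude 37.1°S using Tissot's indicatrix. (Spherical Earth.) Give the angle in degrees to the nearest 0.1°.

Gall–Peters is a cylindrical equal-area projection with standard parallels at ±45°. Cylindrical equal-area (φ₀ = 45°): h = cos φ / cos 45° along meridians, k = cos 45° / cos φ along parallels; h·k = 1.
At 37.1°: h = 1.128, k = 0.8866; principal scales a = 1.128, b = 0.8866.
sin(ω/2) = (a − b)/(a + b) = 0.2414/2.015 = 0.1198, so ω = 2 arcsin(0.1198) ≈ 13.8°.

13.8°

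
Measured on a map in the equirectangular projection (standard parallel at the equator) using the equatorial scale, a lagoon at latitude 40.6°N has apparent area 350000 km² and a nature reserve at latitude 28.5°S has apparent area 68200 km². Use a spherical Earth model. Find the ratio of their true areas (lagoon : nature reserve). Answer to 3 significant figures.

Plate carrée has h = 1 and k = sec φ, giving areal scale sec φ; true area = (apparent area) · cos φ.
True area of lagoon: 350000 × cos(40.6°) = 350000 × 0.7593 = 265700 km².
True area of nature reserve: 68200 × cos(28.5°) = 68200 × 0.8788 = 59940 km².
Ratio = 265700 / 59940 ≈ 4.43.

4.43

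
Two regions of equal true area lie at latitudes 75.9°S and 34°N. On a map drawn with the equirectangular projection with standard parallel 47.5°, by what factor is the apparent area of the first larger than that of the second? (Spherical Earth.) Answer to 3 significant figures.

3.40

With standard parallel φ₀ = 47.5°, the equirectangular projection gives x = Rλ cos φ₀, y = Rφ, so h = 1 and k = cos 47.5° / cos φ.
Areal scale at 75.9°: h·k = 1.000 × 2.773 = 2.773.
Areal scale at 34°: h·k = 1.000 × 0.8149 = 0.8149.
Ratio = 2.773/0.8149 ≈ 3.40.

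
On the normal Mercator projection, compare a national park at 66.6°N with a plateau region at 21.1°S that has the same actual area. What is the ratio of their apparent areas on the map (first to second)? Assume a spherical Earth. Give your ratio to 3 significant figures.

On Mercator, area is exaggerated by sec²φ = 1/cos²φ.
At 66.6°: sec²(66.6°) = 1/0.3971² = 6.340.
At 21.1°: sec²(21.1°) = 1/0.9330² = 1.149.
Ratio = 6.340/1.149 = cos²(21.1°)/cos²(66.6°) ≈ 5.52.

5.52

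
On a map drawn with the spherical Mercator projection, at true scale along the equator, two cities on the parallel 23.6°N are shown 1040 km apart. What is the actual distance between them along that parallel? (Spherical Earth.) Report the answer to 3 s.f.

953 km

The Mercator projection is conformal; its linear scale factor is the same in every direction and equals sec φ = 1/cos φ.
Along the parallel at 23.6°, map distances are exaggerated by k = sec 23.6° = 1.091.
True distance = 1040 / 1.091 = 1040 × cos 23.6° ≈ 953 km.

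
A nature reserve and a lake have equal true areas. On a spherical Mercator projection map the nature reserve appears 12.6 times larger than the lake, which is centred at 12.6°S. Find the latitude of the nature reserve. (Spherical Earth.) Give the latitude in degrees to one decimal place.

74.0°

For equal true areas on Mercator, apparent areas scale as sec²φ, so the ratio is cos²φ₂ / cos²φ₁.
cos²φ₂ / cos²φ₁ = 12.6  ⇒  cos φ₁ = cos 12.6° / √12.6 = 0.9759/3.550 = 0.2749.
φ₁ = arccos(0.2749) ≈ 74.0°.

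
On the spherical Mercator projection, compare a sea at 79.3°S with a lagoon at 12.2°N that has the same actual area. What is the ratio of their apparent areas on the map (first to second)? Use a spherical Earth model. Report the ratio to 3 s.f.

27.7

On Mercator, area is exaggerated by sec²φ = 1/cos²φ.
At 79.3°: sec²(79.3°) = 1/0.1857² = 29.01.
At 12.2°: sec²(12.2°) = 1/0.9774² = 1.047.
Ratio = 29.01/1.047 = cos²(12.2°)/cos²(79.3°) ≈ 27.7.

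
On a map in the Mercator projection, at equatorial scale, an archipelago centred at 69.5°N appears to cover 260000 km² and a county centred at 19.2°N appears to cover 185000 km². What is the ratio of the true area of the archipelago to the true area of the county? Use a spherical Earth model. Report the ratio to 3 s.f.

Since Mercator area scale is 1/cos²φ, the true area equals the apparent area multiplied by cos²φ.
True area of archipelago: 260000 × cos²(69.5°) = 260000 × 0.1226 = 31890 km².
True area of county: 185000 × cos²(19.2°) = 185000 × 0.8918 = 165000 km².
Ratio = 31890 / 165000 ≈ 0.193.

0.193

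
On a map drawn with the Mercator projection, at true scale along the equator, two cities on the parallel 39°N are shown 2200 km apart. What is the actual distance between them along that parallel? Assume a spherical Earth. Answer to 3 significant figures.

The Mercator projection is conformal; its linear scale factor is the same in every direction and equals sec φ = 1/cos φ.
Along the parallel at 39°, map distances are exaggerated by k = sec 39° = 1.287.
True distance = 2200 / 1.287 = 2200 × cos 39° ≈ 1710 km.

1710 km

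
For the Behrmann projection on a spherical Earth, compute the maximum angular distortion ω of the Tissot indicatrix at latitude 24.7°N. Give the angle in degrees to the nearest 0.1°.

The Behrmann projection is cylindrical equal-area with φ₀ = 30°. For cylindrical equal-area with standard parallel φ₀, h = cos φ / cos φ₀ and k = cos φ₀ / cos φ, so h·k = 1.
At 24.7°: h = 1.049, k = 0.9532; principal scales a = 1.049, b = 0.9532.
sin(ω/2) = (a − b)/(a + b) = 0.09582/2.002 = 0.04785, so ω = 2 arcsin(0.04785) ≈ 5.5°.

5.5°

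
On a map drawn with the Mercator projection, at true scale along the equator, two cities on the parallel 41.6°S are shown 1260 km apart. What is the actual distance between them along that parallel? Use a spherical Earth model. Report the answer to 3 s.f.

Mercator is conformal, so the point scale is isotropic: h = k = sec φ = 1/cos φ.
Along the parallel at 41.6°, map distances are exaggerated by k = sec 41.6° = 1.337.
True distance = 1260 / 1.337 = 1260 × cos 41.6° ≈ 942 km.

942 km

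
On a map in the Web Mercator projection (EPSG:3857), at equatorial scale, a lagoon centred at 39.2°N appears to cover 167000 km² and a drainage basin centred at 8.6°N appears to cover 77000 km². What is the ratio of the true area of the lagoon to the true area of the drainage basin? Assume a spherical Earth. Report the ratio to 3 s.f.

1.33

Since Mercator area scale is 1/cos²φ, the true area equals the apparent area multiplied by cos²φ.
True area of lagoon: 167000 × cos²(39.2°) = 167000 × 0.6005 = 100300 km².
True area of drainage basin: 77000 × cos²(8.6°) = 77000 × 0.9776 = 75280 km².
Ratio = 100300 / 75280 ≈ 1.33.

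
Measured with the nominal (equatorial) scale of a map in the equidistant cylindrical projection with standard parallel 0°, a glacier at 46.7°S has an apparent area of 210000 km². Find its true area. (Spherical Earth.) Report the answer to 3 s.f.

Plate carrée maps x = Rλ, y = Rφ. The meridian scale is h = 1 and the parallel scale is k = 1/cos φ = sec φ.
Areal scale = h·k = 1 × sec φ; at 46.7°, h = 1.000, k = 1.458, so h·k = 1.458.
True area = apparent / (areal scale) = 210000 / 1.458 ≈ 144000 km².

144000 km²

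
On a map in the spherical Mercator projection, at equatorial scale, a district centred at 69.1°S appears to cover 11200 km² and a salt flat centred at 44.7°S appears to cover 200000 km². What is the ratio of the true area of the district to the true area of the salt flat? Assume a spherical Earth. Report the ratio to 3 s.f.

Since Mercator area scale is 1/cos²φ, the true area equals the apparent area multiplied by cos²φ.
True area of district: 11200 × cos²(69.1°) = 11200 × 0.1273 = 1425 km².
True area of salt flat: 200000 × cos²(44.7°) = 200000 × 0.5052 = 101000 km².
Ratio = 1425 / 101000 ≈ 0.0141.

0.0141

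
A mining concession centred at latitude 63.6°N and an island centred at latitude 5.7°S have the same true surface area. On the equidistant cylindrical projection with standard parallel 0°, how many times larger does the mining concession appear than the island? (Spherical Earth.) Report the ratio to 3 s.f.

For the equirectangular projection with φ₀ = 0 (plate carrée), h = 1 along meridians and k = sec φ along parallels.
Areal scale at 63.6°: h·k = 1.000 × 2.249 = 2.249.
Areal scale at 5.7°: h·k = 1.000 × 1.005 = 1.005.
Ratio = 2.249/1.005 ≈ 2.24.

2.24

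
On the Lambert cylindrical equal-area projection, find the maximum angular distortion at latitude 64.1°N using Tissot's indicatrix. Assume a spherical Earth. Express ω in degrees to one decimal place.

85.6°

The Lambert cylindrical equal-area projection is the cylindrical equal-area projection with its standard parallel at the equator (φ₀ = 0). For cylindrical equal-area with standard parallel φ₀, h = cos φ / cos φ₀ and k = cos φ₀ / cos φ, so h·k = 1.
At 64.1°: h = 0.4368, k = 2.289; principal scales a = 2.289, b = 0.4368.
sin(ω/2) = (a − b)/(a + b) = 1.853/2.726 = 0.6795, so ω = 2 arcsin(0.6795) ≈ 85.6°.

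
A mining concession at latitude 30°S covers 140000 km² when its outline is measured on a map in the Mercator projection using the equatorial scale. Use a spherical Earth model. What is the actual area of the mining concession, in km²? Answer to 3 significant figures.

Mercator is conformal, so the point scale is isotropic: h = k = sec φ = 1/cos φ.
Areal scale = k² = sec²φ = 1/cos²(30°) = 1/0.8660² = 1.333.
True area = apparent / (areal scale) = 140000 / 1.333 ≈ 105000 km².

105000 km²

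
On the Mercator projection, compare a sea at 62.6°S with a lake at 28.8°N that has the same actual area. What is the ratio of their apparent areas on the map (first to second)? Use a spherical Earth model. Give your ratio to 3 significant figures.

3.63

Mercator is conformal with k = sec φ, so areal scale = k² = sec²φ.
At 62.6°: sec²(62.6°) = 1/0.4602² = 4.722.
At 28.8°: sec²(28.8°) = 1/0.8763² = 1.302.
Ratio = 4.722/1.302 = cos²(28.8°)/cos²(62.6°) ≈ 3.63.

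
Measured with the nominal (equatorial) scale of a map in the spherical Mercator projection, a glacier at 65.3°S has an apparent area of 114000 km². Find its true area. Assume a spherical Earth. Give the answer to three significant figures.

19900 km²

For Mercator, h = k = sec φ (a conformal cylindrical projection has a single point scale, 1/cos φ).
Areal scale = k² = sec²φ = 1/cos²(65.3°) = 1/0.4179² = 5.727.
True area = apparent / (areal scale) = 114000 / 5.727 ≈ 19900 km².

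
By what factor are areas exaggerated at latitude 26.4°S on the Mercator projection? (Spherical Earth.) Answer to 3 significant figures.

1.25

For Mercator, h = k = sec φ (a conformal cylindrical projection has a single point scale, 1/cos φ).
Areal scale = k² = sec²φ = 1/cos²(26.4°) = 1/0.8957² = 1.246.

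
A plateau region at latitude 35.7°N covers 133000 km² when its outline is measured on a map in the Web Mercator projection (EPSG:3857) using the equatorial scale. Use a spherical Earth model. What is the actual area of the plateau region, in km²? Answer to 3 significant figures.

Mercator is conformal, so the point scale is isotropic: h = k = sec φ = 1/cos φ.
Areal scale = k² = sec²φ = 1/cos²(35.7°) = 1/0.8121² = 1.516.
True area = apparent / (areal scale) = 133000 / 1.516 ≈ 87700 km².

87700 km²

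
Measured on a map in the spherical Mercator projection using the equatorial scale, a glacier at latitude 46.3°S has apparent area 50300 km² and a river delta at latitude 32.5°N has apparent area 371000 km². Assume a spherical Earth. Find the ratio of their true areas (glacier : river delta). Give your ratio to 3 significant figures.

0.0910

Mercator's areal exaggeration is sec²φ; hence true area = (apparent area) · cos²φ.
True area of glacier: 50300 × cos²(46.3°) = 50300 × 0.4773 = 24010 km².
True area of river delta: 371000 × cos²(32.5°) = 371000 × 0.7113 = 263900 km².
Ratio = 24010 / 263900 ≈ 0.0910.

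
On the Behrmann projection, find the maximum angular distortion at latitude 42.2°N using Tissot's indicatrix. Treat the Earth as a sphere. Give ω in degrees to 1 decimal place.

Behrmann is a cylindrical equal-area projection with standard parallels at ±30°. For cylindrical equal-area with standard parallel φ₀, h = cos φ / cos φ₀ and k = cos φ₀ / cos φ, so h·k = 1.
At 42.2°: h = 0.8554, k = 1.169; principal scales a = 1.169, b = 0.8554.
sin(ω/2) = (a − b)/(a + b) = 0.3136/2.024 = 0.1549, so ω = 2 arcsin(0.1549) ≈ 17.8°.

17.8°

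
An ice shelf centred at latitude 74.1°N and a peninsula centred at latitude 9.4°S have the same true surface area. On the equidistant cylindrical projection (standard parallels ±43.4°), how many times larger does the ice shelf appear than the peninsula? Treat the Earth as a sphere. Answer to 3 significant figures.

The equidistant cylindrical projection with φ₀ = 43.4° has h = 1 (meridians true) and k = cos φ₀ / cos φ along parallels.
Areal scale at 74.1°: h·k = 1.000 × 2.652 = 2.652.
Areal scale at 9.4°: h·k = 1.000 × 0.7365 = 0.7365.
Ratio = 2.652/0.7365 ≈ 3.60.

3.60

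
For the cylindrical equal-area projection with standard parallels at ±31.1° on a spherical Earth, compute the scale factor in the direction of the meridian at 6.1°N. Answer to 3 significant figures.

Cylindrical equal-area (φ₀ = 31.1°): h = cos φ / cos 31.1° along meridians, k = cos 31.1° / cos φ along parallels; h·k = 1.
h = cos 6.1° / cos 31.1° = 0.9943/0.8563 = 1.161.

1.16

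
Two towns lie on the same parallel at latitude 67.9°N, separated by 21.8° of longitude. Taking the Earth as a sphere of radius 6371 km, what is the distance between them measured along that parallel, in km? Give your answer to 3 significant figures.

Arc length along a parallel = R cos φ · Δλ (with Δλ in radians).
= 6371 × cos 67.9° × (21.8° × π/180) = 6371 × 0.3762 × 0.3805 ≈ 912 km.

912 km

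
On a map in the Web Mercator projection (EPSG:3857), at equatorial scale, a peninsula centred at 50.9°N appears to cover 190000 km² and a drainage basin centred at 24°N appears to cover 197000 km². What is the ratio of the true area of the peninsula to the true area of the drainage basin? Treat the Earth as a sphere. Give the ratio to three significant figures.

0.460

On Mercator the areal scale is sec²φ, so true area = apparent × cos²φ.
True area of peninsula: 190000 × cos²(50.9°) = 190000 × 0.3978 = 75570 km².
True area of drainage basin: 197000 × cos²(24°) = 197000 × 0.8346 = 164400 km².
Ratio = 75570 / 164400 ≈ 0.460.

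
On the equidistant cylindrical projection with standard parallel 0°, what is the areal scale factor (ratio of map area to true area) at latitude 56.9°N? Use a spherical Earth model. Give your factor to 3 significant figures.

Plate carrée maps x = Rλ, y = Rφ. The meridian scale is h = 1 and the parallel scale is k = 1/cos φ = sec φ.
Areal scale = h·k = 1 × sec φ; at 56.9°, h = 1.000, k = 1.831, so h·k = 1.831.

1.83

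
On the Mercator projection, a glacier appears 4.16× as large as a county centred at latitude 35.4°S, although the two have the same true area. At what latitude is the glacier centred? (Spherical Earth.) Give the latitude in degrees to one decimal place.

66.4°

Mercator areal scale is sec²φ, so apparent-area ratio = sec²φ₁ / sec²φ₂ = cos²φ₂ / cos²φ₁.
cos²φ₂ / cos²φ₁ = 4.16  ⇒  cos φ₁ = cos 35.4° / √4.16 = 0.8151/2.040 = 0.3996.
φ₁ = arccos(0.3996) ≈ 66.4°.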